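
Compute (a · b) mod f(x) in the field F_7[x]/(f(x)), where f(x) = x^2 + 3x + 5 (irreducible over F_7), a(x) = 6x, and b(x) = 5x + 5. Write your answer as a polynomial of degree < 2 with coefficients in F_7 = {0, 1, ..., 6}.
a · b ≡ 3x + 4 (mod f(x))

Multiply in F_7[x]: a(x)·b(x) = (6x)·(5x + 5) = 2x^2 + 2x. This has degree ≥ 2, so divide by f(x) over F_7: 2x^2 + 2x = (2)·(x^2 + 3x + 5) + (3x + 4). Hence a·b ≡ 3x + 4 (mod f). (F_7[x]/(f) is a field with 7^2 = 49 elements since f is irreducible of degree 2.)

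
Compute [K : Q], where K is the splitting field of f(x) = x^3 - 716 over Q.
[K : Q] = 6

The roots of x^3 - 716 are ∛716, ω∛716, ω^2∛716 where ω = e^(2πi/3) is a primitive cube root of unity, so K = Q(∛716, ω). Now [Q(∛716):Q] = 3 (since 716 is not a perfect cube, x^3 - 716 is irreducible) and [Q(ω):Q] = 2. Both 2 and 3 divide [K:Q], and [K:Q] ≤ 3·2 = 6, so [K:Q] = 6. (Equivalently: Q(∛716) ⊂ R but ω ∉ R, so [K : Q(∛716)] = 2.)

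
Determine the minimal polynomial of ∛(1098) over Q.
m_α(x) = x^3 - 1098

α satisfies α^3 = 1098, so x^3 - 1098 annihilates α. By the rational root test, a rational root p/q (in lowest terms) of x^3 - 1098 would satisfy p^3 = 1098 q^3, forcing q = 1 and p^3 = 1098; but 1098 is not a perfect cube, contradiction. A monic cubic over Q with no rational root is irreducible (any nontrivial factorization would include a linear factor). Hence x^3 - 1098 is the minimal polynomial of α, and in particular [Q(α):Q] = 3.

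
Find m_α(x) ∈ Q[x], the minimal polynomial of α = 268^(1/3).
m_α(x) = x^3 - 268

α satisfies α^3 = 268, so x^3 - 268 annihilates α. By the rational root test, a rational root p/q (in lowest terms) of x^3 - 268 would satisfy p^3 = 268 q^3, forcing q = 1 and p^3 = 268; but 268 is not a perfect cube, contradiction. A monic cubic over Q with no rational root is irreducible (any nontrivial factorization would include a linear factor). Hence x^3 - 268 is the minimal polynomial of α, and in particular [Q(α):Q] = 3.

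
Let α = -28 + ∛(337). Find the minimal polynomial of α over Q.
m_α(x) = x^3 + 84x^2 + 2352x + 21615

Set β = α + 28 = ∛(337), so β^3 = 337. Then (α + 28)^3 - 337 = 0, i.e. α is a root of g(x) = (x + 28)^3 - 337 = x^3 + 84x^2 + 2352x + 21615. Since g(x) = h(x + 28) where h(x) = x^3 - 337, and h is irreducible over Q (because 337 is not a perfect cube, so h has no rational root, and a monic cubic with no rational root is irreducible), g is also irreducible (irreducibility is preserved under the substitution x → x + 28). Hence m_α(x) = x^3 + 84x^2 + 2352x + 21615.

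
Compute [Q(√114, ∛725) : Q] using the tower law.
[Q(√114, ∛725) : Q] = 6

Let L = Q(√114, ∛725). Since Q(√114) ⊂ L and [Q(√114):Q] = 2, the tower law gives 2 | [L:Q]. Likewise Q(∛725) ⊂ L with [Q(∛725):Q] = 3 (because 725 is not a perfect cube), so 3 | [L:Q]. As gcd(2,3) = 1, [L:Q] is divisible by 6. Conversely L is generated over Q by √114 and ∛725, so [L:Q] ≤ 2·3 = 6. Therefore [Q(√114, ∛725) : Q] = 6.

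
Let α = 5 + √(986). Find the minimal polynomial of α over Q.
m_α(x) = x^2 - 10x - 961

From α - 5 = √(986), squaring gives (α - 5)^2 = 986, i.e. α^2 - 10α + 25 = 986, so α^2 - 10α - 961 = 0. The discriminant of x^2 - 10x - 961 is (-10)^2 - 4·(-961) = 100 + 3844 = 3944, and 4·(986) is not a perfect square in Q since 986 is squarefree and ≠ 1. Hence x^2 - 10x - 961 is irreducible over Q and is the minimal polynomial of α.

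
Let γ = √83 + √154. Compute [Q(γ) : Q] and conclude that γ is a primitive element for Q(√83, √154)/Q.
[Q(γ) : Q] = 4 (equivalently, Q(γ) = Q(√83, √154))

Obviously Q(γ) ⊆ Q(√83, √154), and [Q(√83, √154):Q] = 4 (since 83, 154 are distinct squarefree integers > 1 with 12782 not a perfect square). To show equality we compute the minimal polynomial of γ. From γ = √83 + √154: γ^2 = 83 + 2√(12782) + 154 = 237 + 2√(12782), so γ^2 - 237 = 2√(12782); squaring, (γ^2 - 237)^2 = 4·12782, i.e. γ^4 - 474γ^2 + 56169 - 51128 = 0, i.e. γ^4 - 474γ^2 + 5041 = 0. So γ is a root of x^4 - 474x^2 + 5041. This polynomial is irreducible over Q: it has no rational root (each ±√83 ± √154 is irrational), and any factorization into two quadratics over Q would force √(12782) ∈ Q (pairing opposite roots) or √83, √154 ∈ Q (other pairings), all impossible. Hence [Q(γ):Q] = 4 = [Q(√83, √154):Q], so Q(γ) = Q(√83, √154).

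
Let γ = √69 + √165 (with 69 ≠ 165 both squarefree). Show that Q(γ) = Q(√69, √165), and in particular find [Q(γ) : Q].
[Q(γ) : Q] = 4 (equivalently, Q(γ) = Q(√69, √165))

Obviously Q(γ) ⊆ Q(√69, √165), and [Q(√69, √165):Q] = 4 (since 69, 165 are distinct squarefree integers > 1 with 11385 not a perfect square). To show equality we compute the minimal polynomial of γ. From γ = √69 + √165: γ^2 = 69 + 2√(11385) + 165 = 234 + 2√(11385), so γ^2 - 234 = 2√(11385); squaring, (γ^2 - 234)^2 = 4·11385, i.e. γ^4 - 468γ^2 + 54756 - 45540 = 0, i.e. γ^4 - 468γ^2 + 9216 = 0. So γ is a root of x^4 - 468x^2 + 9216. This polynomial is irreducible over Q: it has no rational root (each ±√69 ± √165 is irrational), and any factorization into two quadratics over Q would force √(11385) ∈ Q (pairing opposite roots) or √69, √165 ∈ Q (other pairings), all impossible. Hence [Q(γ):Q] = 4 = [Q(√69, √165):Q], so Q(γ) = Q(√69, √165).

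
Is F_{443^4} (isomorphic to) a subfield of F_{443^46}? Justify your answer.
No: F_{443^4} is not a subfield of F_{443^46}

F_{p^m} embeds in F_{p^n} iff m | n. Here 4 ∤ 46 (since 46 = 11·4 + 2 with remainder 2 ≠ 0), so F_{443^4} is not a subfield of F_{443^46}. Equivalently: if it were, the tower law would give 4 = [F_{443^4}:F_443] dividing [F_{443^46}:F_443] = 46, contradiction.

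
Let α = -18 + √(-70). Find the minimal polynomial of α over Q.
m_α(x) = x^2 + 36x + 394

From α + 18 = √(-70), squaring gives (α + 18)^2 = -70, i.e. α^2 + 36α + 324 = -70, so α^2 + 36α + 394 = 0. The discriminant of x^2 + 36x + 394 is (36)^2 - 4·(394) = 1296 - 1576 = -280, and 4·(-70) is not a perfect square in Q since -70 is squarefree and ≠ 1. Hence x^2 + 36x + 394 is irreducible over Q and is the minimal polynomial of α.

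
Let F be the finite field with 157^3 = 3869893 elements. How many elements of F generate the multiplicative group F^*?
There are φ(3869892) = 1190592 primitive elements

F_q^* is cyclic of order q - 1 = 3869892. A cyclic group of order m has exactly φ(m) generators. Here m = 3869892 = 2^2 · 3^2 · 13 · 8269, so the number of primitive elements is φ(3869892) = 1190592.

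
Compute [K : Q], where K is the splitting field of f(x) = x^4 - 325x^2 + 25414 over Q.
[K : Q] = 4

Solving the quadratic in x^2: x^2 = (325 ± √(325^2 - 4·25414))/2 = (325 ± √3969)/2 = (325 ± 63)/2, giving x^2 = 194 or x^2 = 131. So f(x) = (x^2 - 194)(x^2 - 131) and the roots of f are ±√194, ±√131. Hence the splitting field is K = Q(√194, √131). Since 194 and 131 are distinct squarefree integers > 1, their product 25414 is not a perfect square, so √131 ∉ Q(√194). By the tower law [K:Q] = [Q(√194,√131):Q(√194)] · [Q(√194):Q] = 2 · 2 = 4.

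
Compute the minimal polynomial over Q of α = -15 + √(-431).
m_α(x) = x^2 + 30x + 656

From α + 15 = √(-431), squaring gives (α + 15)^2 = -431, i.e. α^2 + 30α + 225 = -431, so α^2 + 30α + 656 = 0. The discriminant of x^2 + 30x + 656 is (30)^2 - 4·(656) = 900 - 2624 = -1724, and 4·(-431) is not a perfect square in Q since -431 is squarefree and ≠ 1. Hence x^2 + 30x + 656 is irreducible over Q and is the minimal polynomial of α.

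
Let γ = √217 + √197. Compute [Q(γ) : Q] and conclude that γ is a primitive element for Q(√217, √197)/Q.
[Q(γ) : Q] = 4 (equivalently, Q(γ) = Q(√217, √197))

Obviously Q(γ) ⊆ Q(√217, √197), and [Q(√217, √197):Q] = 4 (since 217, 197 are distinct squarefree integers > 1 with 42749 not a perfect square). To show equality we compute the minimal polynomial of γ. From γ = √217 + √197: γ^2 = 217 + 2√(42749) + 197 = 414 + 2√(42749), so γ^2 - 414 = 2√(42749); squaring, (γ^2 - 414)^2 = 4·42749, i.e. γ^4 - 828γ^2 + 171396 - 170996 = 0, i.e. γ^4 - 828γ^2 + 400 = 0. So γ is a root of x^4 - 828x^2 + 400. This polynomial is irreducible over Q: it has no rational root (each ±√217 ± √197 is irrational), and any factorization into two quadratics over Q would force √(42749) ∈ Q (pairing opposite roots) or √217, √197 ∈ Q (other pairings), all impossible. Hence [Q(γ):Q] = 4 = [Q(√217, √197):Q], so Q(γ) = Q(√217, √197).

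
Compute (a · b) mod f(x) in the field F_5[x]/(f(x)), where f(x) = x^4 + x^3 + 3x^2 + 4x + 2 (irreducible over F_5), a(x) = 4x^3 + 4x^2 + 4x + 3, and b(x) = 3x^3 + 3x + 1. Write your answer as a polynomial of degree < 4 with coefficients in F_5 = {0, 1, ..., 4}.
a · b ≡ 4x^3 + 3x^2 + x + 2 (mod f(x))

Multiply in F_5[x]: a(x)·b(x) = (4x^3 + 4x^2 + 4x + 3)·(3x^3 + 3x + 1) = 2x^6 + 2x^5 + 4x^4 + x^2 + 3x + 3. This has degree ≥ 4, so divide by f(x) over F_5: 2x^6 + 2x^5 + 4x^4 + x^2 + 3x + 3 = (2x^2 + 3)·(x^4 + x^3 + 3x^2 + 4x + 2) + (4x^3 + 3x^2 + x + 2). Hence a·b ≡ 4x^3 + 3x^2 + x + 2 (mod f). (F_5[x]/(f) is a field with 5^4 = 625 elements since f is irreducible of degree 4.)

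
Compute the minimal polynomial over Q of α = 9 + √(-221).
m_α(x) = x^2 - 18x + 302

From α - 9 = √(-221), squaring gives (α - 9)^2 = -221, i.e. α^2 - 18α + 81 = -221, so α^2 - 18α + 302 = 0. The discriminant of x^2 - 18x + 302 is (-18)^2 - 4·(302) = 324 - 1208 = -884, and 4·(-221) is not a perfect square in Q since -221 is squarefree and ≠ 1. Hence x^2 - 18x + 302 is irreducible over Q and is the minimal polynomial of α.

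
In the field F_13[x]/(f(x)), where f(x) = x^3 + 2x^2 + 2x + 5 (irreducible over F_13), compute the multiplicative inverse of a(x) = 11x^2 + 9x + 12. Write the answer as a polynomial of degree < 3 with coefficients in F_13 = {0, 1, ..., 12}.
a(x)^(-1) ≡ 3x^2 + 9x + 11 (mod f(x))

Since f is irreducible over F_13, F_13[x]/(f) is a field and a(x) ≠ 0 has an inverse. Apply the extended Euclidean algorithm to f(x) and a(x) in F_13[x]: f(x) = (6x)·a(x) + (8x + 5);  a(x) = (3x + 9)·(8x + 5) + (6). The last nonzero remainder is the constant 6 = gcd(f, a) in F_13. Back-substituting through the division chain expresses 6 = s(x)·a(x) + t(x)·f(x) with s(x) ≡ 5x^2 + 2x + 1 (mod f), so (5x^2 + 2x + 1)·a(x) ≡ 6 (mod f). Multiplying by 6^(-1) ≡ 11 in F_13 gives a(x)^(-1) ≡ 11·(5x^2 + 2x + 1) ≡ 3x^2 + 9x + 11 (mod f). Check: (11x^2 + 9x + 12)·(3x^2 + 9x + 11) = 7x^4 + 9x^3 + 4x^2 + 12x + 2 ≡ 1 (mod x^3 + 2x^2 + 2x + 5).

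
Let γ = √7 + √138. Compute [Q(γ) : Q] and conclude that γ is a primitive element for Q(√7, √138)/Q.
[Q(γ) : Q] = 4 (equivalently, Q(γ) = Q(√7, √138))

Obviously Q(γ) ⊆ Q(√7, √138), and [Q(√7, √138):Q] = 4 (since 7, 138 are distinct squarefree integers > 1 with 966 not a perfect square). To show equality we compute the minimal polynomial of γ. From γ = √7 + √138: γ^2 = 7 + 2√(966) + 138 = 145 + 2√(966), so γ^2 - 145 = 2√(966); squaring, (γ^2 - 145)^2 = 4·966, i.e. γ^4 - 290γ^2 + 21025 - 3864 = 0, i.e. γ^4 - 290γ^2 + 17161 = 0. So γ is a root of x^4 - 290x^2 + 17161. This polynomial is irreducible over Q: it has no rational root (each ±√7 ± √138 is irrational), and any factorization into two quadratics over Q would force √(966) ∈ Q (pairing opposite roots) or √7, √138 ∈ Q (other pairings), all impossible. Hence [Q(γ):Q] = 4 = [Q(√7, √138):Q], so Q(γ) = Q(√7, √138).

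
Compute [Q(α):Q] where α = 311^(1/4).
[Q(α):Q] = 4

α is a root of x^4 - 311. By Eisenstein's criterion at the prime p = 311 (which divides the constant term 311 but p^2 = 96721 does not, since 311 is squarefree), x^4 - 311 is irreducible over Q. Hence [Q(α):Q] = 4.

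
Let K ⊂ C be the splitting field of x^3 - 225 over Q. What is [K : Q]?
[K : Q] = 6

The roots of x^3 - 225 are ∛225, ω∛225, ω^2∛225 where ω = e^(2πi/3) is a primitive cube root of unity, so K = Q(∛225, ω). Now [Q(∛225):Q] = 3 (since 225 is not a perfect cube, x^3 - 225 is irreducible) and [Q(ω):Q] = 2. Both 2 and 3 divide [K:Q], and [K:Q] ≤ 3·2 = 6, so [K:Q] = 6. (Equivalently: Q(∛225) ⊂ R but ω ∉ R, so [K : Q(∛225)] = 2.)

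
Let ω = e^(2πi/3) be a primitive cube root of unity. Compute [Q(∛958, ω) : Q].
[Q(∛958, ω) : Q] = 6

[Q(∛958):Q] = 3 (min poly x^3 - 958, irreducible since 958 is not a perfect cube). [Q(ω):Q] = 2 (min poly x^2 + x + 1). Since Q(∛958) ⊂ R and ω ∉ R, we have ω ∉ Q(∛958), so x^2 + x + 1 remains irreducible over Q(∛958) and [Q(∛958, ω) : Q(∛958)] = 2. By the tower law, [Q(∛958, ω) : Q] = 3 · 2 = 6. (In fact Q(∛958, ω) is the splitting field of x^3 - 958 over Q.)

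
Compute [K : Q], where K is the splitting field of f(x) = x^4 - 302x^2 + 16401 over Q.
[K : Q] = 4

Solving the quadratic in x^2: x^2 = (302 ± √(302^2 - 4·16401))/2 = (302 ± √25600)/2 = (302 ± 160)/2, giving x^2 = 231 or x^2 = 71. So f(x) = (x^2 - 231)(x^2 - 71) and the roots of f are ±√231, ±√71. Hence the splitting field is K = Q(√231, √71). Since 231 and 71 are distinct squarefree integers > 1, their product 16401 is not a perfect square, so √71 ∉ Q(√231). By the tower law [K:Q] = [Q(√231,√71):Q(√231)] · [Q(√231):Q] = 2 · 2 = 4.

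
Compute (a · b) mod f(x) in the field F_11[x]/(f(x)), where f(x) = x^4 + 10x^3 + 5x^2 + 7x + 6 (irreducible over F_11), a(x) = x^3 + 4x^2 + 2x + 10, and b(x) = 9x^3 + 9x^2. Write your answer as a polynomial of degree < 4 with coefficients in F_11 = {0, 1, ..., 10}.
a · b ≡ 3x^3 + 3x^2 + 5x + 7 (mod f(x))

Multiply in F_11[x]: a(x)·b(x) = (x^3 + 4x^2 + 2x + 10)·(9x^3 + 9x^2) = 9x^6 + x^5 + 10x^4 + 9x^3 + 2x^2. This has degree ≥ 4, so divide by f(x) over F_11: 9x^6 + x^5 + 10x^4 + 9x^3 + 2x^2 = (9x^2 + 10x + 8)·(x^4 + 10x^3 + 5x^2 + 7x + 6) + (3x^3 + 3x^2 + 5x + 7). Hence a·b ≡ 3x^3 + 3x^2 + 5x + 7 (mod f). (F_11[x]/(f) is a field with 11^4 = 14641 elements since f is irreducible of degree 4.)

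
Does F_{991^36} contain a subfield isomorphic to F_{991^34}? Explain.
No: F_{991^34} is not a subfield of F_{991^36}

F_{p^m} embeds in F_{p^n} iff m | n. Here 34 ∤ 36 (since 36 = 1·34 + 2 with remainder 2 ≠ 0), so F_{991^34} is not a subfield of F_{991^36}. Equivalently: if it were, the tower law would give 34 = [F_{991^34}:F_991] dividing [F_{991^36}:F_991] = 36, contradiction.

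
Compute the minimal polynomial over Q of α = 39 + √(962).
m_α(x) = x^2 - 78x + 559

From α - 39 = √(962), squaring gives (α - 39)^2 = 962, i.e. α^2 - 78α + 1521 = 962, so α^2 - 78α + 559 = 0. The discriminant of x^2 - 78x + 559 is (-78)^2 - 4·(559) = 6084 - 2236 = 3848, and 4·(962) is not a perfect square in Q since 962 is squarefree and ≠ 1. Hence x^2 - 78x + 559 is irreducible over Q and is the minimal polynomial of α.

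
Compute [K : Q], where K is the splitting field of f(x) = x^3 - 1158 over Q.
[K : Q] = 6

The roots of x^3 - 1158 are ∛1158, ω∛1158, ω^2∛1158 where ω = e^(2πi/3) is a primitive cube root of unity, so K = Q(∛1158, ω). Now [Q(∛1158):Q] = 3 (since 1158 is not a perfect cube, x^3 - 1158 is irreducible) and [Q(ω):Q] = 2. Both 2 and 3 divide [K:Q], and [K:Q] ≤ 3·2 = 6, so [K:Q] = 6. (Equivalently: Q(∛1158) ⊂ R but ω ∉ R, so [K : Q(∛1158)] = 2.)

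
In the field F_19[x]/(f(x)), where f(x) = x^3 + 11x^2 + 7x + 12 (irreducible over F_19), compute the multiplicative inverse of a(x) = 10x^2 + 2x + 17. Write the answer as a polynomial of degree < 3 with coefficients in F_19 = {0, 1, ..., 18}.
a(x)^(-1) ≡ 8x^2 + 4x + 13 (mod f(x))

Since f is irreducible over F_19, F_19[x]/(f) is a field and a(x) ≠ 0 has an inverse. Apply the extended Euclidean algorithm to f(x) and a(x) in F_19[x]: f(x) = (2x + 14)·a(x) + (2x + 2);  a(x) = (5x + 15)·(2x + 2) + (6). The last nonzero remainder is the constant 6 = gcd(f, a) in F_19. Back-substituting through the division chain expresses 6 = s(x)·a(x) + t(x)·f(x) with s(x) ≡ 10x^2 + 5x + 2 (mod f), so (10x^2 + 5x + 2)·a(x) ≡ 6 (mod f). Multiplying by 6^(-1) ≡ 16 in F_19 gives a(x)^(-1) ≡ 16·(10x^2 + 5x + 2) ≡ 8x^2 + 4x + 13 (mod f). Check: (10x^2 + 2x + 17)·(8x^2 + 4x + 13) = 4x^4 + 18x^3 + 8x^2 + 18x + 12 ≡ 1 (mod x^3 + 11x^2 + 7x + 12).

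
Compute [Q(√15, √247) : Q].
[Q(√15, √247) : Q] = 4

[Q(√15):Q] = 2 (min poly x^2 - 15, irreducible since 15 is squarefree > 1). For the top step, suppose √247 ∈ Q(√15), say √247 = c + d√15 with c, d ∈ Q. Squaring: 247 = c^2 + 15d^2 + 2cd√15. Since √15 ∉ Q this forces 2cd = 0. If d = 0 then √247 = c ∈ Q, contradicting 247 squarefree > 1. If c = 0 then 247 = 15d^2, so 15·247 = (15d)^2 is a perfect square in Q — but 15·247 = 3705 is not a perfect square (since 15 and 247 are distinct squarefree integers). Contradiction. Hence √247 ∉ Q(√15), so x^2 - 247 stays irreducible over Q(√15) and [Q(√15, √247) : Q(√15)] = 2. By the tower law, [Q(√15, √247) : Q] = 2 · 2 = 4.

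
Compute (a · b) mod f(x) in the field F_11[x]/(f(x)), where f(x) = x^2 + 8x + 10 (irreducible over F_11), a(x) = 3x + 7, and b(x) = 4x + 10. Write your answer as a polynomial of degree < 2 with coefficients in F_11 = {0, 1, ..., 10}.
a · b ≡ 6x + 5 (mod f(x))

Multiply in F_11[x]: a(x)·b(x) = (3x + 7)·(4x + 10) = x^2 + 3x + 4. This has degree ≥ 2, so divide by f(x) over F_11: x^2 + 3x + 4 = (1)·(x^2 + 8x + 10) + (6x + 5). Hence a·b ≡ 6x + 5 (mod f). (F_11[x]/(f) is a field with 11^2 = 121 elements since f is irreducible of degree 2.)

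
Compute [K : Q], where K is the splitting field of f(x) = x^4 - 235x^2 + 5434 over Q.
[K : Q] = 4

Solving the quadratic in x^2: x^2 = (235 ± √(235^2 - 4·5434))/2 = (235 ± √33489)/2 = (235 ± 183)/2, giving x^2 = 26 or x^2 = 209. So f(x) = (x^2 - 26)(x^2 - 209) and the roots of f are ±√26, ±√209. Hence the splitting field is K = Q(√26, √209). Since 26 and 209 are distinct squarefree integers > 1, their product 5434 is not a perfect square, so √209 ∉ Q(√26). By the tower law [K:Q] = [Q(√26,√209):Q(√26)] · [Q(√26):Q] = 2 · 2 = 4.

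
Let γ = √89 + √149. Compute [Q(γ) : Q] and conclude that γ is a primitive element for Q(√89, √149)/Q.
[Q(γ) : Q] = 4 (equivalently, Q(γ) = Q(√89, √149))

Obviously Q(γ) ⊆ Q(√89, √149), and [Q(√89, √149):Q] = 4 (since 89, 149 are distinct squarefree integers > 1 with 13261 not a perfect square). To show equality we compute the minimal polynomial of γ. From γ = √89 + √149: γ^2 = 89 + 2√(13261) + 149 = 238 + 2√(13261), so γ^2 - 238 = 2√(13261); squaring, (γ^2 - 238)^2 = 4·13261, i.e. γ^4 - 476γ^2 + 56644 - 53044 = 0, i.e. γ^4 - 476γ^2 + 3600 = 0. So γ is a root of x^4 - 476x^2 + 3600. This polynomial is irreducible over Q: it has no rational root (each ±√89 ± √149 is irrational), and any factorization into two quadratics over Q would force √(13261) ∈ Q (pairing opposite roots) or √89, √149 ∈ Q (other pairings), all impossible. Hence [Q(γ):Q] = 4 = [Q(√89, √149):Q], so Q(γ) = Q(√89, √149).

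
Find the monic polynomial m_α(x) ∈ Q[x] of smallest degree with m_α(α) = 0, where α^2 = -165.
m_α(x) = x^2 + 165

α satisfies α^2 + 165 = 0, so x^2 + 165 annihilates α. Since d = -165 is squarefree and ≠ 1, it is not a perfect square in Q, so x^2 + 165 has no rational root and is therefore irreducible over Q (a degree-2 polynomial over a field is irreducible iff it has no root). Hence m_α(x) = x^2 + 165.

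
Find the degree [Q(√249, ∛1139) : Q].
[Q(√249, ∛1139) : Q] = 6

Let L = Q(√249, ∛1139). Since Q(√249) ⊂ L and [Q(√249):Q] = 2, the tower law gives 2 | [L:Q]. Likewise Q(∛1139) ⊂ L with [Q(∛1139):Q] = 3 (because 1139 is not a perfect cube), so 3 | [L:Q]. As gcd(2,3) = 1, [L:Q] is divisible by 6. Conversely L is generated over Q by √249 and ∛1139, so [L:Q] ≤ 2·3 = 6. Therefore [Q(√249, ∛1139) : Q] = 6.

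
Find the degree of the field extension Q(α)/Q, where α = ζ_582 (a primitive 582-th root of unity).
[Q(α):Q] = 192

The minimal polynomial of ζ_582 over Q is the 582-th cyclotomic polynomial Φ_582(x), which is irreducible over Q and has degree φ(582) = 192. Hence [Q(α):Q] = φ(582) = 192.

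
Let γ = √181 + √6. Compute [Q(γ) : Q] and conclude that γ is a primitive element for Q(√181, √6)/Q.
[Q(γ) : Q] = 4 (equivalently, Q(γ) = Q(√181, √6))

Obviously Q(γ) ⊆ Q(√181, √6), and [Q(√181, √6):Q] = 4 (since 181, 6 are distinct squarefree integers > 1 with 1086 not a perfect square). To show equality we compute the minimal polynomial of γ. From γ = √181 + √6: γ^2 = 181 + 2√(1086) + 6 = 187 + 2√(1086), so γ^2 - 187 = 2√(1086); squaring, (γ^2 - 187)^2 = 4·1086, i.e. γ^4 - 374γ^2 + 34969 - 4344 = 0, i.e. γ^4 - 374γ^2 + 30625 = 0. So γ is a root of x^4 - 374x^2 + 30625. This polynomial is irreducible over Q: it has no rational root (each ±√181 ± √6 is irrational), and any factorization into two quadratics over Q would force √(1086) ∈ Q (pairing opposite roots) or √181, √6 ∈ Q (other pairings), all impossible. Hence [Q(γ):Q] = 4 = [Q(√181, √6):Q], so Q(γ) = Q(√181, √6).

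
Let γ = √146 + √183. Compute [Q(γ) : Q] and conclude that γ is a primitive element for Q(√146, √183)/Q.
[Q(γ) : Q] = 4 (equivalently, Q(γ) = Q(√146, √183))

Obviously Q(γ) ⊆ Q(√146, √183), and [Q(√146, √183):Q] = 4 (since 146, 183 are distinct squarefree integers > 1 with 26718 not a perfect square). To show equality we compute the minimal polynomial of γ. From γ = √146 + √183: γ^2 = 146 + 2√(26718) + 183 = 329 + 2√(26718), so γ^2 - 329 = 2√(26718); squaring, (γ^2 - 329)^2 = 4·26718, i.e. γ^4 - 658γ^2 + 108241 - 106872 = 0, i.e. γ^4 - 658γ^2 + 1369 = 0. So γ is a root of x^4 - 658x^2 + 1369. This polynomial is irreducible over Q: it has no rational root (each ±√146 ± √183 is irrational), and any factorization into two quadratics over Q would force √(26718) ∈ Q (pairing opposite roots) or √146, √183 ∈ Q (other pairings), all impossible. Hence [Q(γ):Q] = 4 = [Q(√146, √183):Q], so Q(γ) = Q(√146, √183).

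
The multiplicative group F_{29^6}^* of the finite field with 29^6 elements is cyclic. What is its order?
|F_{29^6}^*| = 594823320

F_{29^6} has 29^6 = 594823321 elements; its multiplicative group consists of all nonzero elements, so |F_{29^6}^*| = 594823321 - 1 = 594823320. (It is cyclic since any finite subgroup of the multiplicative group of a field is cyclic.)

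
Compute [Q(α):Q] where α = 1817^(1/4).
[Q(α):Q] = 4

α is a root of x^4 - 1817. By Eisenstein's criterion at the prime p = 23 (which divides the constant term 1817 but p^2 = 529 does not, since 1817 is squarefree), x^4 - 1817 is irreducible over Q. Hence [Q(α):Q] = 4.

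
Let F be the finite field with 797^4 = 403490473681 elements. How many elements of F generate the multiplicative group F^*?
There are φ(403490473680) = 86931947520 primitive elements

F_q^* is cyclic of order q - 1 = 403490473680. A cyclic group of order m has exactly φ(m) generators. Here m = 403490473680 = 2^4 · 3 · 5 · 7 · 19 · 199 · 63521, so the number of primitive elements is φ(403490473680) = 86931947520.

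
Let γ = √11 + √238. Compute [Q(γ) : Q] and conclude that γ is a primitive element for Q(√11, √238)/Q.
[Q(γ) : Q] = 4 (equivalently, Q(γ) = Q(√11, √238))

Obviously Q(γ) ⊆ Q(√11, √238), and [Q(√11, √238):Q] = 4 (since 11, 238 are distinct squarefree integers > 1 with 2618 not a perfect square). To show equality we compute the minimal polynomial of γ. From γ = √11 + √238: γ^2 = 11 + 2√(2618) + 238 = 249 + 2√(2618), so γ^2 - 249 = 2√(2618); squaring, (γ^2 - 249)^2 = 4·2618, i.e. γ^4 - 498γ^2 + 62001 - 10472 = 0, i.e. γ^4 - 498γ^2 + 51529 = 0. So γ is a root of x^4 - 498x^2 + 51529. This polynomial is irreducible over Q: it has no rational root (each ±√11 ± √238 is irrational), and any factorization into two quadratics over Q would force √(2618) ∈ Q (pairing opposite roots) or √11, √238 ∈ Q (other pairings), all impossible. Hence [Q(γ):Q] = 4 = [Q(√11, √238):Q], so Q(γ) = Q(√11, √238).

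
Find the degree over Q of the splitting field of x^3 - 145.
[K : Q] = 6

The roots of x^3 - 145 are ∛145, ω∛145, ω^2∛145 where ω = e^(2πi/3) is a primitive cube root of unity, so K = Q(∛145, ω). Now [Q(∛145):Q] = 3 (since 145 is not a perfect cube, x^3 - 145 is irreducible) and [Q(ω):Q] = 2. Both 2 and 3 divide [K:Q], and [K:Q] ≤ 3·2 = 6, so [K:Q] = 6. (Equivalently: Q(∛145) ⊂ R but ω ∉ R, so [K : Q(∛145)] = 2.)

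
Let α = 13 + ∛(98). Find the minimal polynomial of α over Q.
m_α(x) = x^3 - 39x^2 + 507x - 2295

Set β = α - 13 = ∛(98), so β^3 = 98. Then (α - 13)^3 - 98 = 0, i.e. α is a root of g(x) = (x - 13)^3 - 98 = x^3 - 39x^2 + 507x - 2295. Since g(x) = h(x - 13) where h(x) = x^3 - 98, and h is irreducible over Q (because 98 is not a perfect cube, so h has no rational root, and a monic cubic with no rational root is irreducible), g is also irreducible (irreducibility is preserved under the substitution x → x - 13). Hence m_α(x) = x^3 - 39x^2 + 507x - 2295.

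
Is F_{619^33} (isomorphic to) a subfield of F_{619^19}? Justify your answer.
No: F_{619^33} is not a subfield of F_{619^19}

F_{p^m} embeds in F_{p^n} iff m | n. Here 33 ∤ 19 (since 19 = 0·33 + 19 with remainder 19 ≠ 0), so F_{619^33} is not a subfield of F_{619^19}. Equivalently: if it were, the tower law would give 33 = [F_{619^33}:F_619] dividing [F_{619^19}:F_619] = 19, contradiction.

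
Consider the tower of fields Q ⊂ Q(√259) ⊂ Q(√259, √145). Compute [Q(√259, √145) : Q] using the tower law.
[Q(√259, √145) : Q] = 4

[Q(√259):Q] = 2 (min poly x^2 - 259, irreducible since 259 is squarefree > 1). For the top step, suppose √145 ∈ Q(√259), say √145 = c + d√259 with c, d ∈ Q. Squaring: 145 = c^2 + 259d^2 + 2cd√259. Since √259 ∉ Q this forces 2cd = 0. If d = 0 then √145 = c ∈ Q, contradicting 145 squarefree > 1. If c = 0 then 145 = 259d^2, so 259·145 = (259d)^2 is a perfect square in Q — but 259·145 = 37555 is not a perfect square (since 259 and 145 are distinct squarefree integers). Contradiction. Hence √145 ∉ Q(√259), so x^2 - 145 stays irreducible over Q(√259) and [Q(√259, √145) : Q(√259)] = 2. By the tower law, [Q(√259, √145) : Q] = 2 · 2 = 4.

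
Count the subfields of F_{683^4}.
F_{683^4} has 3 subfields

The subfields of F_{p^n} are exactly the fields F_{p^d} for d | n (each is the fixed field of the unique index-d subgroup of Gal(F_{p^n}/F_p) ≅ Z/nZ). The divisors of n = 4 are {1, 2, 4}, giving 3 subfields: F_{683^1}, F_{683^2}, F_{683^4}.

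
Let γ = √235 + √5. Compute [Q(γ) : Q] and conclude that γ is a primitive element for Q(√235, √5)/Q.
[Q(γ) : Q] = 4 (equivalently, Q(γ) = Q(√235, √5))

Obviously Q(γ) ⊆ Q(√235, √5), and [Q(√235, √5):Q] = 4 (since 235, 5 are distinct squarefree integers > 1 with 1175 not a perfect square). To show equality we compute the minimal polynomial of γ. From γ = √235 + √5: γ^2 = 235 + 2√(1175) + 5 = 240 + 2√(1175), so γ^2 - 240 = 2√(1175); squaring, (γ^2 - 240)^2 = 4·1175, i.e. γ^4 - 480γ^2 + 57600 - 4700 = 0, i.e. γ^4 - 480γ^2 + 52900 = 0. So γ is a root of x^4 - 480x^2 + 52900. This polynomial is irreducible over Q: it has no rational root (each ±√235 ± √5 is irrational), and any factorization into two quadratics over Q would force √(1175) ∈ Q (pairing opposite roots) or √235, √5 ∈ Q (other pairings), all impossible. Hence [Q(γ):Q] = 4 = [Q(√235, √5):Q], so Q(γ) = Q(√235, √5).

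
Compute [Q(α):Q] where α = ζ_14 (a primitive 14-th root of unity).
[Q(α):Q] = 6

The minimal polynomial of ζ_14 over Q is the 14-th cyclotomic polynomial Φ_14(x), which is irreducible over Q and has degree φ(14) = 6. Hence [Q(α):Q] = φ(14) = 6.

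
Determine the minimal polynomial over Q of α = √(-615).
m_α(x) = x^2 + 615

α satisfies α^2 + 615 = 0, so x^2 + 615 annihilates α. Since d = -615 is squarefree and ≠ 1, it is not a perfect square in Q, so x^2 + 615 has no rational root and is therefore irreducible over Q (a degree-2 polynomial over a field is irreducible iff it has no root). Hence m_α(x) = x^2 + 615.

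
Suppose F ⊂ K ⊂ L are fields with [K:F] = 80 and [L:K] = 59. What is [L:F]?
[L:F] = 4720

The tower law says that for any tower of field extensions F ⊂ K ⊂ L with finite degrees, [L:F] = [L:K] · [K:F]. Here this gives [L:F] = 59 · 80 = 4720.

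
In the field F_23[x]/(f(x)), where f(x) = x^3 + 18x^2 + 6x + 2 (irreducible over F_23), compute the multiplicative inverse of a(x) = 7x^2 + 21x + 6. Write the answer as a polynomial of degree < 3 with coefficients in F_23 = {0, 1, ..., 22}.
a(x)^(-1) ≡ x^2 + 8x + 3 (mod f(x))

Since f is irreducible over F_23, F_23[x]/(f) is a field and a(x) ≠ 0 has an inverse. Apply the extended Euclidean algorithm to f(x) and a(x) in F_23[x]: f(x) = (10x + 12)·a(x) + (16x + 22);  a(x) = (22x + 7)·(16x + 22) + (13). The last nonzero remainder is the constant 13 = gcd(f, a) in F_23. Back-substituting through the division chain expresses 13 = s(x)·a(x) + t(x)·f(x) with s(x) ≡ 13x^2 + 12x + 16 (mod f), so (13x^2 + 12x + 16)·a(x) ≡ 13 (mod f). Multiplying by 13^(-1) ≡ 16 in F_23 gives a(x)^(-1) ≡ 16·(13x^2 + 12x + 16) ≡ x^2 + 8x + 3 (mod f). Check: (7x^2 + 21x + 6)·(x^2 + 8x + 3) = 7x^4 + 8x^3 + 11x^2 + 19x + 18 ≡ 1 (mod x^3 + 18x^2 + 6x + 2).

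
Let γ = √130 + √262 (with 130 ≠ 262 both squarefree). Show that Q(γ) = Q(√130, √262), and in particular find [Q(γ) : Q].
[Q(γ) : Q] = 4 (equivalently, Q(γ) = Q(√130, √262))

Obviously Q(γ) ⊆ Q(√130, √262), and [Q(√130, √262):Q] = 4 (since 130, 262 are distinct squarefree integers > 1 with 34060 not a perfect square). To show equality we compute the minimal polynomial of γ. From γ = √130 + √262: γ^2 = 130 + 2√(34060) + 262 = 392 + 2√(34060), so γ^2 - 392 = 2√(34060); squaring, (γ^2 - 392)^2 = 4·34060, i.e. γ^4 - 784γ^2 + 153664 - 136240 = 0, i.e. γ^4 - 784γ^2 + 17424 = 0. So γ is a root of x^4 - 784x^2 + 17424. This polynomial is irreducible over Q: it has no rational root (each ±√130 ± √262 is irrational), and any factorization into two quadratics over Q would force √(34060) ∈ Q (pairing opposite roots) or √130, √262 ∈ Q (other pairings), all impossible. Hence [Q(γ):Q] = 4 = [Q(√130, √262):Q], so Q(γ) = Q(√130, √262).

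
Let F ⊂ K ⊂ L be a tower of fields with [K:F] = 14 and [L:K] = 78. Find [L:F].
[L:F] = 1092

The tower law says that for any tower of field extensions F ⊂ K ⊂ L with finite degrees, [L:F] = [L:K] · [K:F]. Here this gives [L:F] = 78 · 14 = 1092.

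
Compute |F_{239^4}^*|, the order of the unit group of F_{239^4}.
|F_{239^4}^*| = 3262808640

F_{239^4} has 239^4 = 3262808641 elements; its multiplicative group consists of all nonzero elements, so |F_{239^4}^*| = 3262808641 - 1 = 3262808640. (It is cyclic since any finite subgroup of the multiplicative group of a field is cyclic.)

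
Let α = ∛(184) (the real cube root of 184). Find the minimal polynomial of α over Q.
m_α(x) = x^3 - 184

α satisfies α^3 = 184, so x^3 - 184 annihilates α. By the rational root test, a rational root p/q (in lowest terms) of x^3 - 184 would satisfy p^3 = 184 q^3, forcing q = 1 and p^3 = 184; but 184 is not a perfect cube, contradiction. A monic cubic over Q with no rational root is irreducible (any nontrivial factorization would include a linear factor). Hence x^3 - 184 is the minimal polynomial of α, and in particular [Q(α):Q] = 3.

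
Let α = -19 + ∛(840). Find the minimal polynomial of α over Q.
m_α(x) = x^3 + 57x^2 + 1083x + 6019

Set β = α + 19 = ∛(840), so β^3 = 840. Then (α + 19)^3 - 840 = 0, i.e. α is a root of g(x) = (x + 19)^3 - 840 = x^3 + 57x^2 + 1083x + 6019. Since g(x) = h(x + 19) where h(x) = x^3 - 840, and h is irreducible over Q (because 840 is not a perfect cube, so h has no rational root, and a monic cubic with no rational root is irreducible), g is also irreducible (irreducibility is preserved under the substitution x → x + 19). Hence m_α(x) = x^3 + 57x^2 + 1083x + 6019.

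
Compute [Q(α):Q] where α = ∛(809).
[Q(α):Q] = 3

The minimal polynomial of α is x^3 - 809, irreducible over Q since 809 is not a perfect cube (so x^3 - 809 has no rational root). Hence [Q(α):Q] = deg(m_α) = 3.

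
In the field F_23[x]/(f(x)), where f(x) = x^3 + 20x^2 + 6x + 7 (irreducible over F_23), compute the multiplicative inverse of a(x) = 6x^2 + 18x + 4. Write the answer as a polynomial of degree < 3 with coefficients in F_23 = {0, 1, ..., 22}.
a(x)^(-1) ≡ 21x^2 + 3x + 15 (mod f(x))

Since f is irreducible over F_23, F_23[x]/(f) is a field and a(x) ≠ 0 has an inverse. Apply the extended Euclidean algorithm to f(x) and a(x) in F_23[x]: f(x) = (4x + 22)·a(x) + (8x + 11);  a(x) = (18x + 12)·(8x + 11) + (10). The last nonzero remainder is the constant 10 = gcd(f, a) in F_23. Back-substituting through the division chain expresses 10 = s(x)·a(x) + t(x)·f(x) with s(x) ≡ 3x^2 + 7x + 12 (mod f), so (3x^2 + 7x + 12)·a(x) ≡ 10 (mod f). Multiplying by 10^(-1) ≡ 7 in F_23 gives a(x)^(-1) ≡ 7·(3x^2 + 7x + 12) ≡ 21x^2 + 3x + 15 (mod f). Check: (6x^2 + 18x + 4)·(21x^2 + 3x + 15) = 11x^4 + 5x^3 + 21x^2 + 6x + 14 ≡ 1 (mod x^3 + 20x^2 + 6x + 7).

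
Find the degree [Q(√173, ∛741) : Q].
[Q(√173, ∛741) : Q] = 6

Let L = Q(√173, ∛741). Since Q(√173) ⊂ L and [Q(√173):Q] = 2, the tower law gives 2 | [L:Q]. Likewise Q(∛741) ⊂ L with [Q(∛741):Q] = 3 (because 741 is not a perfect cube), so 3 | [L:Q]. As gcd(2,3) = 1, [L:Q] is divisible by 6. Conversely L is generated over Q by √173 and ∛741, so [L:Q] ≤ 2·3 = 6. Therefore [Q(√173, ∛741) : Q] = 6.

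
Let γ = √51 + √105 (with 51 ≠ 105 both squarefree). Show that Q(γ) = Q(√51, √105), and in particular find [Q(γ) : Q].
[Q(γ) : Q] = 4 (equivalently, Q(γ) = Q(√51, √105))

Obviously Q(γ) ⊆ Q(√51, √105), and [Q(√51, √105):Q] = 4 (since 51, 105 are distinct squarefree integers > 1 with 5355 not a perfect square). To show equality we compute the minimal polynomial of γ. From γ = √51 + √105: γ^2 = 51 + 2√(5355) + 105 = 156 + 2√(5355), so γ^2 - 156 = 2√(5355); squaring, (γ^2 - 156)^2 = 4·5355, i.e. γ^4 - 312γ^2 + 24336 - 21420 = 0, i.e. γ^4 - 312γ^2 + 2916 = 0. So γ is a root of x^4 - 312x^2 + 2916. This polynomial is irreducible over Q: it has no rational root (each ±√51 ± √105 is irrational), and any factorization into two quadratics over Q would force √(5355) ∈ Q (pairing opposite roots) or √51, √105 ∈ Q (other pairings), all impossible. Hence [Q(γ):Q] = 4 = [Q(√51, √105):Q], so Q(γ) = Q(√51, √105).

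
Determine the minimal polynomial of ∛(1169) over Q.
m_α(x) = x^3 - 1169

α satisfies α^3 = 1169, so x^3 - 1169 annihilates α. By the rational root test, a rational root p/q (in lowest terms) of x^3 - 1169 would satisfy p^3 = 1169 q^3, forcing q = 1 and p^3 = 1169; but 1169 is not a perfect cube, contradiction. A monic cubic over Q with no rational root is irreducible (any nontrivial factorization would include a linear factor). Hence x^3 - 1169 is the minimal polynomial of α, and in particular [Q(α):Q] = 3.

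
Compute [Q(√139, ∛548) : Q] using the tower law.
[Q(√139, ∛548) : Q] = 6

Let L = Q(√139, ∛548). Since Q(√139) ⊂ L and [Q(√139):Q] = 2, the tower law gives 2 | [L:Q]. Likewise Q(∛548) ⊂ L with [Q(∛548):Q] = 3 (because 548 is not a perfect cube), so 3 | [L:Q]. As gcd(2,3) = 1, [L:Q] is divisible by 6. Conversely L is generated over Q by √139 and ∛548, so [L:Q] ≤ 2·3 = 6. Therefore [Q(√139, ∛548) : Q] = 6.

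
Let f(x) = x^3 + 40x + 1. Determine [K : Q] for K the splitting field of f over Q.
[K : Q] = 6

By the rational root test, any rational root of the monic integer polynomial f(x) = x^3 + 40x + 1 must be an integer dividing the constant term 1, i.e. one of ±{1}. Evaluating: f(1) = 42, f(-1) = -40; none is 0, so f has no rational root and is therefore irreducible over Q (a cubic with no linear factor over a field is irreducible). For an irreducible cubic, the Galois group is A_3 or S_3 according as the discriminant disc(f) = -4a^3 - 27b^2 = -4·(40)^3 - 27·(1)^2 = -256027 is or is not a square in Q. Here disc(f) = -256027 is not a perfect square in Q, so the Galois group of f over Q is not contained in A_3 and must be all of S_3. The splitting field has degree |S_3| = 6 over Q, so [K : Q] = 6.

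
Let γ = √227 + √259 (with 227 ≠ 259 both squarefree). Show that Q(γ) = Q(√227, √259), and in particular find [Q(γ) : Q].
[Q(γ) : Q] = 4 (equivalently, Q(γ) = Q(√227, √259))

Obviously Q(γ) ⊆ Q(√227, √259), and [Q(√227, √259):Q] = 4 (since 227, 259 are distinct squarefree integers > 1 with 58793 not a perfect square). To show equality we compute the minimal polynomial of γ. From γ = √227 + √259: γ^2 = 227 + 2√(58793) + 259 = 486 + 2√(58793), so γ^2 - 486 = 2√(58793); squaring, (γ^2 - 486)^2 = 4·58793, i.e. γ^4 - 972γ^2 + 236196 - 235172 = 0, i.e. γ^4 - 972γ^2 + 1024 = 0. So γ is a root of x^4 - 972x^2 + 1024. This polynomial is irreducible over Q: it has no rational root (each ±√227 ± √259 is irrational), and any factorization into two quadratics over Q would force √(58793) ∈ Q (pairing opposite roots) or √227, √259 ∈ Q (other pairings), all impossible. Hence [Q(γ):Q] = 4 = [Q(√227, √259):Q], so Q(γ) = Q(√227, √259).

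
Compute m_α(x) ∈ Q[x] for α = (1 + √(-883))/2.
m_α(x) = x^2 - x + 221

From 2α - 1 = √(-883), squaring gives (2α - 1)^2 = -883, i.e. 4α^2 - 4α + 1 = -883, so α^2 - α + (1 + 883)/4 = 0. Since -883 ≡ 1 (mod 4), (1 + 883)/4 = 221 ∈ Z. The polynomial x^2 - x + 221 has discriminant 1 - 4·(221) = -883, which is not a perfect square in Q (d = -883 is squarefree and ≠ 1), so x^2 - x + 221 is irreducible over Q. It is the minimal polynomial of α.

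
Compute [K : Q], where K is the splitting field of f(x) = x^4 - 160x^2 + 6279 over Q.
[K : Q] = 4

Solving the quadratic in x^2: x^2 = (160 ± √(160^2 - 4·6279))/2 = (160 ± √484)/2 = (160 ± 22)/2, giving x^2 = 69 or x^2 = 91. So f(x) = (x^2 - 69)(x^2 - 91) and the roots of f are ±√69, ±√91. Hence the splitting field is K = Q(√69, √91). Since 69 and 91 are distinct squarefree integers > 1, their product 6279 is not a perfect square, so √91 ∉ Q(√69). By the tower law [K:Q] = [Q(√69,√91):Q(√69)] · [Q(√69):Q] = 2 · 2 = 4.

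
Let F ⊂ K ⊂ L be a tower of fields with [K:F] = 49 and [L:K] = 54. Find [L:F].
[L:F] = 2646

The tower law says that for any tower of field extensions F ⊂ K ⊂ L with finite degrees, [L:F] = [L:K] · [K:F]. Here this gives [L:F] = 54 · 49 = 2646.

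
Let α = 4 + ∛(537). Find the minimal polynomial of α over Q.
m_α(x) = x^3 - 12x^2 + 48x - 601

Set β = α - 4 = ∛(537), so β^3 = 537. Then (α - 4)^3 - 537 = 0, i.e. α is a root of g(x) = (x - 4)^3 - 537 = x^3 - 12x^2 + 48x - 601. Since g(x) = h(x - 4) where h(x) = x^3 - 537, and h is irreducible over Q (because 537 is not a perfect cube, so h has no rational root, and a monic cubic with no rational root is irreducible), g is also irreducible (irreducibility is preserved under the substitution x → x - 4). Hence m_α(x) = x^3 - 12x^2 + 48x - 601.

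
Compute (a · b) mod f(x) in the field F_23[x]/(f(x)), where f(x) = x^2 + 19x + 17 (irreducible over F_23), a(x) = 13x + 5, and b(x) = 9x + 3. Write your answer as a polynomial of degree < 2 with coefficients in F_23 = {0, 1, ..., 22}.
a · b ≡ 4 (mod f(x))

Multiply in F_23[x]: a(x)·b(x) = (13x + 5)·(9x + 3) = 2x^2 + 15x + 15. This has degree ≥ 2, so divide by f(x) over F_23: 2x^2 + 15x + 15 = (2)·(x^2 + 19x + 17) + (4). Hence a·b ≡ 4 (mod f). (F_23[x]/(f) is a field with 23^2 = 529 elements since f is irreducible of degree 2.)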